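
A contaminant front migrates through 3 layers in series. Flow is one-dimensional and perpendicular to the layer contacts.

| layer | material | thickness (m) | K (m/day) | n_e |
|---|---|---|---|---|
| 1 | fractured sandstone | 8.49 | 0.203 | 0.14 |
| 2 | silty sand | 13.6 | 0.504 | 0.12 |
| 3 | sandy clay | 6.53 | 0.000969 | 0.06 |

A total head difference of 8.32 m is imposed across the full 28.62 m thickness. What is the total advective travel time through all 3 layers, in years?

7.20

With flow normal to the layers, continuity requires the same specific discharge q through every layer.
Σ(b_i/K_i) = 8.49/0.203 + 13.6/0.504 + 6.53/0.000969 = 6808 d.
q = Δh / Σ(b_i/K_i) = 8.32 / 6808 = 0.001222 m/day.
In each layer the seepage velocity is v_i = q/n_i, so the layer transit time is t_i = b_i·n_i / q:
  layer 1 (fractured sandstone): t_1 = 8.49 × 0.14 / 0.001222 = 972.6 d
  layer 2 (silty sand): t_2 = 13.6 × 0.12 / 0.001222 = 1335 d
  layer 3 (sandy clay): t_3 = 6.53 × 0.06 / 0.001222 = 320.6 d
Total t = Σ t_i = 2628 days = 7.196 years.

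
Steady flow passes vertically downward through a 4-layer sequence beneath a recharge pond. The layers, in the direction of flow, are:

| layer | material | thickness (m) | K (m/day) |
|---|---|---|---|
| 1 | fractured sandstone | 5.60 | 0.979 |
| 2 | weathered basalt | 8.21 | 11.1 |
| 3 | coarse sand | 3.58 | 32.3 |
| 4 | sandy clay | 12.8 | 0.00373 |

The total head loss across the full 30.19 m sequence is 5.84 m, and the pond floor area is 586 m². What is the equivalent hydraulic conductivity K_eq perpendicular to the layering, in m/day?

Flow is perpendicular to layering, so the layers act in series and the equivalent K is the thickness-weighted harmonic mean.
Total thickness L = 5.60 + 8.21 + 3.58 + 12.8 = 30.19 m.
Σ(b_i/K_i) = 5.60/0.979 + 8.21/11.1 + 3.58/32.3 + 12.8/0.00373 = 3438 d.
K_eq = L / Σ(b_i/K_i) = 30.19 / 3438 = 0.008781 m/day.

0.00878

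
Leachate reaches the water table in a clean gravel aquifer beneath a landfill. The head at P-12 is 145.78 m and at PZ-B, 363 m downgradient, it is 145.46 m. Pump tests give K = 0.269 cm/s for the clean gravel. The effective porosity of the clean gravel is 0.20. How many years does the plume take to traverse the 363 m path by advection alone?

0.970

Convert K: 0.269 cm/s × 864 = 232.4 m/day.
Hydraulic gradient i = (145.78 − 145.46) / 363 = 0.32 / 363 = 0.0008815.
Darcy flux q = K · i = 232.4 × 0.0008815 = 0.2049 m/day.
Seepage velocity v = q / n_e = 0.2049 / 0.20 = 1.024 m/day.
Travel time t = L / v = 363 / 1.024 = 354.3 days = 0.9701 years.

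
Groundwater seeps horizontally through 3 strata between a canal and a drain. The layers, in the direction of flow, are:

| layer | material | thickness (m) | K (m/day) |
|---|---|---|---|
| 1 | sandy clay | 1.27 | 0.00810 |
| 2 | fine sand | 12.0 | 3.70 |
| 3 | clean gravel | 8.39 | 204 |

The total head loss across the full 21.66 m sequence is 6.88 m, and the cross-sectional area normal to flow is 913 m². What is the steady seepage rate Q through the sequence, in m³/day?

Flow is perpendicular to layering, so the layers act in series and the equivalent K is the thickness-weighted harmonic mean.
Total thickness L = 1.27 + 12.0 + 8.39 = 21.66 m.
Σ(b_i/K_i) = 1.27/0.00810 + 12.0/3.70 + 8.39/204 = 160.1 d.
K_eq = L / Σ(b_i/K_i) = 21.66 / 160.1 = 0.1353 m/day.
Q = K_eq · A · (Δh/L) = 0.1353 × 913 × (6.88/21.66) = 39.24 m³/day.

39.2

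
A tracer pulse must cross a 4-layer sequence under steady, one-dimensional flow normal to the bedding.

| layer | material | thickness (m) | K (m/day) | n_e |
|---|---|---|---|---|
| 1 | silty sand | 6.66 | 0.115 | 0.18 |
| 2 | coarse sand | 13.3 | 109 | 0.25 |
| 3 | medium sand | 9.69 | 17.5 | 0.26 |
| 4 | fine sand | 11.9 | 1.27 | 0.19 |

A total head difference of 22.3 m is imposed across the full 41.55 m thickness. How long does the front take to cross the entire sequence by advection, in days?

28.4

With flow normal to the layers, continuity requires the same specific discharge q through every layer.
Σ(b_i/K_i) = 6.66/0.115 + 13.3/109 + 9.69/17.5 + 11.9/1.27 = 67.96 d.
q = Δh / Σ(b_i/K_i) = 22.3 / 67.96 = 0.3281 m/day.
In each layer the seepage velocity is v_i = q/n_i, so the layer transit time is t_i = b_i·n_i / q:
  layer 1 (silty sand): t_1 = 6.66 × 0.18 / 0.3281 = 3.653 d
  layer 2 (coarse sand): t_2 = 13.3 × 0.25 / 0.3281 = 10.13 d
  layer 3 (medium sand): t_3 = 9.69 × 0.26 / 0.3281 = 7.678 d
  layer 4 (fine sand): t_4 = 11.9 × 0.19 / 0.3281 = 6.890 d
Total t = Σ t_i = 28.35 days.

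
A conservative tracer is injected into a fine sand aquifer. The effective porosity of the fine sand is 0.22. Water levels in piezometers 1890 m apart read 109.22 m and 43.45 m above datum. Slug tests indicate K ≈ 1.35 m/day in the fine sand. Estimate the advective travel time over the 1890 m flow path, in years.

24.2

Hydraulic gradient i = (109.22 − 43.45) / 1890 = 65.77 / 1890 = 0.03480.
Darcy flux q = K · i = 1.350 × 0.03480 = 0.04698 m/day.
Seepage velocity v = q / n_e = 0.04698 / 0.22 = 0.2135 m/day.
Travel time t = L / v = 1890 / 0.2135 = 8851 days = 24.23 years.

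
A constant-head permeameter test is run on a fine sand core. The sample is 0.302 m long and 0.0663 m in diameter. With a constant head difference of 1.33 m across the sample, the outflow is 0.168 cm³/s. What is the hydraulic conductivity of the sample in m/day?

Cross-sectional area A = π·(d/2)² = π × (0.0663/2)² = 0.003452 m².
Convert discharge: 0.168 cm³/s = 1.680e-07 m³/s.
Darcy's law rearranged: K = Q·L / (A·Δh) = 1.680e-07 × 0.302 / (0.003452 × 1.33) = 1.105e-05 m/s = 0.9547 m/day.

0.955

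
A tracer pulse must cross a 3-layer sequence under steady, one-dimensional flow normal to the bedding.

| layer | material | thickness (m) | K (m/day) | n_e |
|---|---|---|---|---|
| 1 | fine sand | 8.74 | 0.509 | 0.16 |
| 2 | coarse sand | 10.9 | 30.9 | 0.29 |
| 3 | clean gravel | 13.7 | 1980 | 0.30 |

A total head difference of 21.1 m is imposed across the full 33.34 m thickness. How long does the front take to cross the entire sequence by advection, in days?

7.20

With flow normal to the layers, continuity requires the same specific discharge q through every layer.
Σ(b_i/K_i) = 8.74/0.509 + 10.9/30.9 + 13.7/1980 = 17.53 d.
q = Δh / Σ(b_i/K_i) = 21.1 / 17.53 = 1.204 m/day.
In each layer the seepage velocity is v_i = q/n_i, so the layer transit time is t_i = b_i·n_i / q:
  layer 1 (fine sand): t_1 = 8.74 × 0.16 / 1.204 = 1.162 d
  layer 2 (coarse sand): t_2 = 10.9 × 0.29 / 1.204 = 2.626 d
  layer 3 (clean gravel): t_3 = 13.7 × 0.30 / 1.204 = 3.415 d
Total t = Σ t_i = 7.203 days.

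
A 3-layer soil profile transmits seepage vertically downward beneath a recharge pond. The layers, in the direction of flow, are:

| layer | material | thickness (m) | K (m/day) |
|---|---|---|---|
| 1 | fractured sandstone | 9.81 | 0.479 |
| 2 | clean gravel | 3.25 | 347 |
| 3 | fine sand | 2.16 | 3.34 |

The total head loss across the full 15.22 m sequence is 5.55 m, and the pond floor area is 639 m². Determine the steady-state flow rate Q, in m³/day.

Flow is perpendicular to layering, so the layers act in series and the equivalent K is the thickness-weighted harmonic mean.
Total thickness L = 9.81 + 3.25 + 2.16 = 15.22 m.
Σ(b_i/K_i) = 9.81/0.479 + 3.25/347 + 2.16/3.34 = 21.14 d.
K_eq = L / Σ(b_i/K_i) = 15.22 / 21.14 = 0.7201 m/day.
Q = K_eq · A · (Δh/L) = 0.7201 × 639 × (5.55/15.22) = 167.8 m³/day.

168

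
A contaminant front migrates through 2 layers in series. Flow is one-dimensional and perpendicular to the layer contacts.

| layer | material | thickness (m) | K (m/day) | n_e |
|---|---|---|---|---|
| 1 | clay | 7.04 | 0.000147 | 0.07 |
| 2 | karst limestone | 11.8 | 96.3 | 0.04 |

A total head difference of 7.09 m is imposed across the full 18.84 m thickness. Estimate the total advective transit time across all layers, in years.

With flow normal to the layers, continuity requires the same specific discharge q through every layer.
Σ(b_i/K_i) = 7.04/0.000147 + 11.8/96.3 = 47891 d.
q = Δh / Σ(b_i/K_i) = 7.09 / 47891 = 0.0001480 m/day.
In each layer the seepage velocity is v_i = q/n_i, so the layer transit time is t_i = b_i·n_i / q:
  layer 1 (clay): t_1 = 7.04 × 0.07 / 0.0001480 = 3329 d
  layer 2 (karst limestone): t_2 = 11.8 × 0.04 / 0.0001480 = 3188 d
Total t = Σ t_i = 6517 days = 17.84 years.

17.8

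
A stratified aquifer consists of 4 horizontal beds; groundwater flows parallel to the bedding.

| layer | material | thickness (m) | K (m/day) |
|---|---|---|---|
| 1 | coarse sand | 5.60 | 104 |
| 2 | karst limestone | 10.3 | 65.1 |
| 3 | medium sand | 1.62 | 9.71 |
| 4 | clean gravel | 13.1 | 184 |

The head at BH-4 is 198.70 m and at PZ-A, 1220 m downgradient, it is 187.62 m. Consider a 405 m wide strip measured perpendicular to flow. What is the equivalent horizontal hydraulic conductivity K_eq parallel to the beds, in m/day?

Flow is parallel to layering, so each bed carries its own Darcy discharge and the transmissivities add.
Σ(K_i·b_i) = 104×5.60 + 65.1×10.3 + 9.71×1.62 + 184×13.1 = 3679 m²/day.
Total thickness b = 30.62 m, so K_eq = Σ(K_i·b_i)/b = 120.2 m/day.

120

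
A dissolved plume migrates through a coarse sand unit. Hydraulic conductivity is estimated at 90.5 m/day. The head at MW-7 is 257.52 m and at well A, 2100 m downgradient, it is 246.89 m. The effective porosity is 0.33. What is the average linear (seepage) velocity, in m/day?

1.39

Hydraulic gradient i = (257.52 − 246.89) / 2100 = 10.63 / 2100 = 0.005062.
Darcy flux q = K · i = 90.50 × 0.005062 = 0.4581 m/day.
Seepage velocity v = q / n_e = 0.4581 / 0.33 = 1.388 m/day.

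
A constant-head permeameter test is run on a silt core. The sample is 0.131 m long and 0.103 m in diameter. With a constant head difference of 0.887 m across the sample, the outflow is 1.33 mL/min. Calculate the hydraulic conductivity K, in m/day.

Cross-sectional area A = π·(d/2)² = π × (0.103/2)² = 0.008332 m².
Convert discharge: 1.33 mL/min = 2.217e-08 m³/s.
Darcy's law rearranged: K = Q·L / (A·Δh) = 2.217e-08 × 0.131 / (0.008332 × 0.887) = 3.929e-07 m/s = 0.03395 m/day.

0.0339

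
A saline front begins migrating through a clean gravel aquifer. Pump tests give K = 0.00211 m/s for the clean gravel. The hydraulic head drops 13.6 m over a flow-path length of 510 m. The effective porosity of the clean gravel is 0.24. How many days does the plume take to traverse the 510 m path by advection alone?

Convert K: 0.00211 m/s × 86400 = 182.3 m/day.
Hydraulic gradient i = Δh / L = 13.6 / 510 = 0.02667.
Darcy flux q = K · i = 182.3 × 0.02667 = 4.861 m/day.
Seepage velocity v = q / n_e = 4.861 / 0.24 = 20.26 m/day.
Travel time t = L / v = 510 / 20.26 = 25.18 days.

25.2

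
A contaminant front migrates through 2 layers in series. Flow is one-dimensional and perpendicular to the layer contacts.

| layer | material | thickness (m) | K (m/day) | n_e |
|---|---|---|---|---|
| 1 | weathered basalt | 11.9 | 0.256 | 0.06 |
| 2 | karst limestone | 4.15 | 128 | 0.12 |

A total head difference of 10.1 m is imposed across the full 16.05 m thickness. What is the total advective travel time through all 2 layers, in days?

5.58

With flow normal to the layers, continuity requires the same specific discharge q through every layer.
Σ(b_i/K_i) = 11.9/0.256 + 4.15/128 = 46.52 d.
q = Δh / Σ(b_i/K_i) = 10.1 / 46.52 = 0.2171 m/day.
In each layer the seepage velocity is v_i = q/n_i, so the layer transit time is t_i = b_i·n_i / q:
  layer 1 (weathered basalt): t_1 = 11.9 × 0.06 / 0.2171 = 3.288 d
  layer 2 (karst limestone): t_2 = 4.15 × 0.12 / 0.2171 = 2.294 d
Total t = Σ t_i = 5.582 days.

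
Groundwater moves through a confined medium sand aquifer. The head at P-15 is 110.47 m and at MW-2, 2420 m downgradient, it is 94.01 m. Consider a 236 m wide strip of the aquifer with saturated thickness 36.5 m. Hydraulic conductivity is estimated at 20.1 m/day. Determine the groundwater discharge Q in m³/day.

1180

Cross-sectional area A = 236 × 36.5 = 8614 m².
Hydraulic gradient i = (110.47 − 94.01) / 2420 = 16.46 / 2420 = 0.006802.
Darcy's law: Q = K · A · i = 20.10 × 8614 × 0.006802 = 1178 m³/day.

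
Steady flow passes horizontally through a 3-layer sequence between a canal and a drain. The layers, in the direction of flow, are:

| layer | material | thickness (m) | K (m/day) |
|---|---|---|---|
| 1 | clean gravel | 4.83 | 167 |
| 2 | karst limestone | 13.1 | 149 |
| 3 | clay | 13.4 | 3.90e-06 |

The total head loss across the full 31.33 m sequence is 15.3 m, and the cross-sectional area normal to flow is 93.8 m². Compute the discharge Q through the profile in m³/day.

Flow is perpendicular to layering, so the layers act in series and the equivalent K is the thickness-weighted harmonic mean.
Total thickness L = 4.83 + 13.1 + 13.4 = 31.33 m.
Σ(b_i/K_i) = 4.83/167 + 13.1/149 + 13.4/3.90e-06 = 3.436e+06 d.
K_eq = L / Σ(b_i/K_i) = 31.33 / 3.436e+06 = 9.118e-06 m/day.
Q = K_eq · A · (Δh/L) = 9.118e-06 × 93.8 × (15.3/31.33) = 0.0004177 m³/day.

0.000418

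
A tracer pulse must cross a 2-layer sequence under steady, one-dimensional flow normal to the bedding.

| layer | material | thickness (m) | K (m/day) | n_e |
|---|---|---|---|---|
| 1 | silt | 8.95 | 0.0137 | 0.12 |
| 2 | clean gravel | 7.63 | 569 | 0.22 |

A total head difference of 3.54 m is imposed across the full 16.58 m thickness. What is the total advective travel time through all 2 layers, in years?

1.39

With flow normal to the layers, continuity requires the same specific discharge q through every layer.
Σ(b_i/K_i) = 8.95/0.0137 + 7.63/569 = 653.3 d.
q = Δh / Σ(b_i/K_i) = 3.54 / 653.3 = 0.005419 m/day.
In each layer the seepage velocity is v_i = q/n_i, so the layer transit time is t_i = b_i·n_i / q:
  layer 1 (silt): t_1 = 8.95 × 0.12 / 0.005419 = 198.2 d
  layer 2 (clean gravel): t_2 = 7.63 × 0.22 / 0.005419 = 309.8 d
Total t = Σ t_i = 508.0 days = 1.391 years.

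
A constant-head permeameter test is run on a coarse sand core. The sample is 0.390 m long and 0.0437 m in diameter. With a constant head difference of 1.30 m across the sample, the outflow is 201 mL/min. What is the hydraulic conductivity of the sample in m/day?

Cross-sectional area A = π·(d/2)² = π × (0.0437/2)² = 0.001500 m².
Convert discharge: 201 mL/min = 3.350e-06 m³/s.
Darcy's law rearranged: K = Q·L / (A·Δh) = 3.350e-06 × 0.390 / (0.001500 × 1.30) = 0.0006701 m/s = 57.89 m/day.

57.9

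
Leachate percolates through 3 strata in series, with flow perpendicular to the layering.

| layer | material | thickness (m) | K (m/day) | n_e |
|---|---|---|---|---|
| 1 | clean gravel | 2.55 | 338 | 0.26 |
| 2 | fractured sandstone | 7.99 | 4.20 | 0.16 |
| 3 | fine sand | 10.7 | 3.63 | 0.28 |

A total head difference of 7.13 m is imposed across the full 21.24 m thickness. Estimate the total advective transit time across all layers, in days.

With flow normal to the layers, continuity requires the same specific discharge q through every layer.
Σ(b_i/K_i) = 2.55/338 + 7.99/4.20 + 10.7/3.63 = 4.858 d.
q = Δh / Σ(b_i/K_i) = 7.13 / 4.858 = 1.468 m/day.
In each layer the seepage velocity is v_i = q/n_i, so the layer transit time is t_i = b_i·n_i / q:
  layer 1 (clean gravel): t_1 = 2.55 × 0.26 / 1.468 = 0.4517 d
  layer 2 (fractured sandstone): t_2 = 7.99 × 0.16 / 1.468 = 0.8710 d
  layer 3 (fine sand): t_3 = 10.7 × 0.28 / 1.468 = 2.041 d
Total t = Σ t_i = 3.364 days.

3.36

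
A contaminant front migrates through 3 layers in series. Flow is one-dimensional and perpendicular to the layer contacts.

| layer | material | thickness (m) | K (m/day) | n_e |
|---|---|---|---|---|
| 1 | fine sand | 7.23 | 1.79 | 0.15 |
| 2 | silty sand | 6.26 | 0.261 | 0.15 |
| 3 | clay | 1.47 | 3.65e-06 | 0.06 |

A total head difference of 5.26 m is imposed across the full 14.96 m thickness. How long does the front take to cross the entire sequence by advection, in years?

443

With flow normal to the layers, continuity requires the same specific discharge q through every layer.
Σ(b_i/K_i) = 7.23/1.79 + 6.26/0.261 + 1.47/3.65e-06 = 4.028e+05 d.
q = Δh / Σ(b_i/K_i) = 5.26 / 4.028e+05 = 1.306e-05 m/day.
In each layer the seepage velocity is v_i = q/n_i, so the layer transit time is t_i = b_i·n_i / q:
  layer 1 (fine sand): t_1 = 7.23 × 0.15 / 1.306e-05 = 83042 d
  layer 2 (silty sand): t_2 = 6.26 × 0.15 / 1.306e-05 = 71901 d
  layer 3 (clay): t_3 = 1.47 × 0.06 / 1.306e-05 = 6754 d
Total t = Σ t_i = 1.617e+05 days = 442.7 years.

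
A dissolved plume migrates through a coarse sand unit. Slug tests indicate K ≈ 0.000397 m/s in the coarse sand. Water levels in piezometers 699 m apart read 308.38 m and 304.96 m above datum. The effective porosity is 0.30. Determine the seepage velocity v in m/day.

0.559

Convert K: 0.000397 m/s × 86400 = 34.30 m/day.
Hydraulic gradient i = (308.38 − 304.96) / 699 = 3.42 / 699 = 0.004893.
Darcy flux q = K · i = 34.30 × 0.004893 = 0.1678 m/day.
Seepage velocity v = q / n_e = 0.1678 / 0.30 = 0.5594 m/day.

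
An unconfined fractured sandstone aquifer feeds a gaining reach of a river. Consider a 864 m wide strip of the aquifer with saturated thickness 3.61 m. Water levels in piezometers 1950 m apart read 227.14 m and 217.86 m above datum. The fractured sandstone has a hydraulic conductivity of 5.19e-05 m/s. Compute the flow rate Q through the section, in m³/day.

Convert K: 5.19e-05 m/s × 86400 = 4.484 m/day.
Cross-sectional area A = 864 × 3.61 = 3119 m².
Hydraulic gradient i = (227.14 − 217.86) / 1950 = 9.28 / 1950 = 0.004759.
Darcy's law: Q = K · A · i = 4.484 × 3119 × 0.004759 = 66.56 m³/day.

66.6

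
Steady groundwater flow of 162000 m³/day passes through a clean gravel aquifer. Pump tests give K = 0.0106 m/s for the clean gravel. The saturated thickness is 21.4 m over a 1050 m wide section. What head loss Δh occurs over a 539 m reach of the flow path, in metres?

4.24

Convert K: 0.0106 m/s × 86400 = 915.8 m/day.
Cross-sectional area A = 1050 × 21.4 = 22470 m².
From Q = K·A·i, i = Q / (K·A) = 162000 / (915.8 × 22470) = 0.007872.
Head loss Δh = i · L = 0.007872 × 539 = 4.243 m.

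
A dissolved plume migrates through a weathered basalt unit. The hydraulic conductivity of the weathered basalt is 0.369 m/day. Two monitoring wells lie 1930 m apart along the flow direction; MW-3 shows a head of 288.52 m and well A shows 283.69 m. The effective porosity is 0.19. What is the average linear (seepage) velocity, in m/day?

Hydraulic gradient i = (288.52 − 283.69) / 1930 = 4.83 / 1930 = 0.002503.
Darcy flux q = K · i = 0.3690 × 0.002503 = 0.0009235 m/day.
Seepage velocity v = q / n_e = 0.0009235 / 0.19 = 0.004860 m/day.

0.00486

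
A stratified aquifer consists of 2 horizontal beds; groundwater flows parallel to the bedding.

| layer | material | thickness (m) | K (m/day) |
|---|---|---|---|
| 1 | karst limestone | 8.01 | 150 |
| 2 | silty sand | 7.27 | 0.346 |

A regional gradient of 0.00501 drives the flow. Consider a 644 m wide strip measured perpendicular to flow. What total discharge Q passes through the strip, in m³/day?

3880

Flow is parallel to layering, so each bed carries its own Darcy discharge and the transmissivities add.
Σ(K_i·b_i) = 150×8.01 + 0.346×7.27 = 1204 m²/day.
Hydraulic gradient i = 0.00501.
Q = Σ(K_i·b_i) · W · i = 1204 × 644 × 0.005010 = 3885 m³/day.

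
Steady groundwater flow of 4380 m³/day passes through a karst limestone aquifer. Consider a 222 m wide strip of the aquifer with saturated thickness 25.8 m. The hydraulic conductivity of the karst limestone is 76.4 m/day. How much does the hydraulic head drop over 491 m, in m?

Cross-sectional area A = 222 × 25.8 = 5728 m².
From Q = K·A·i, i = Q / (K·A) = 4380 / (76.40 × 5728) = 0.01001.
Head loss Δh = i · L = 0.01001 × 491 = 4.915 m.

4.91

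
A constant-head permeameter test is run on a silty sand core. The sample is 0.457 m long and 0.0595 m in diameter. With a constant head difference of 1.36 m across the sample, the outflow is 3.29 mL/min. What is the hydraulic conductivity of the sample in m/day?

0.573

Cross-sectional area A = π·(d/2)² = π × (0.0595/2)² = 0.002781 m².
Convert discharge: 3.29 mL/min = 5.483e-08 m³/s.
Darcy's law rearranged: K = Q·L / (A·Δh) = 5.483e-08 × 0.457 / (0.002781 × 1.36) = 6.627e-06 m/s = 0.5725 m/day.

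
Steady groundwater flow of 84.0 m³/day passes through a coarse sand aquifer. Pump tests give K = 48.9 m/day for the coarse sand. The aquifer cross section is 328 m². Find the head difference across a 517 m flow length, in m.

2.71

From Q = K·A·i, i = Q / (K·A) = 84.0 / (48.90 × 328.0) = 0.005237.
Head loss Δh = i · L = 0.005237 × 517 = 2.708 m.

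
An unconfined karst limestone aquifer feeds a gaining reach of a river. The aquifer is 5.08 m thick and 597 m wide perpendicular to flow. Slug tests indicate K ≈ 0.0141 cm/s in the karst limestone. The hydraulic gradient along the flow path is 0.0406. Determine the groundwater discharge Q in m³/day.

1500

Convert K: 0.0141 cm/s × 864 = 12.18 m/day.
Cross-sectional area A = 597 × 5.08 = 3033 m².
Hydraulic gradient i = 0.0406.
Darcy's law: Q = K · A · i = 12.18 × 3033 × 0.04060 = 1500 m³/day.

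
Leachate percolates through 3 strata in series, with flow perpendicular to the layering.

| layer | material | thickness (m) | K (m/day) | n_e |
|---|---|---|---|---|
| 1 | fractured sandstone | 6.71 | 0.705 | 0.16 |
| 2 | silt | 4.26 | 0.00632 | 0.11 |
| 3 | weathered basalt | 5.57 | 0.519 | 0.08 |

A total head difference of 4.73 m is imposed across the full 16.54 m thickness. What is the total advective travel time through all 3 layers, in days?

With flow normal to the layers, continuity requires the same specific discharge q through every layer.
Σ(b_i/K_i) = 6.71/0.705 + 4.26/0.00632 + 5.57/0.519 = 694.3 d.
q = Δh / Σ(b_i/K_i) = 4.73 / 694.3 = 0.006813 m/day.
In each layer the seepage velocity is v_i = q/n_i, so the layer transit time is t_i = b_i·n_i / q:
  layer 1 (fractured sandstone): t_1 = 6.71 × 0.16 / 0.006813 = 157.6 d
  layer 2 (silt): t_2 = 4.26 × 0.11 / 0.006813 = 68.78 d
  layer 3 (weathered basalt): t_3 = 5.57 × 0.08 / 0.006813 = 65.41 d
Total t = Σ t_i = 291.8 days.

292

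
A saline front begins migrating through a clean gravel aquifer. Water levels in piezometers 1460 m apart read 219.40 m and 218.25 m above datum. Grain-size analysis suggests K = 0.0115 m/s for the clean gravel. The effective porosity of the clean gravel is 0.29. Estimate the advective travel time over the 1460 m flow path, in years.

Convert K: 0.0115 m/s × 86400 = 993.6 m/day.
Hydraulic gradient i = (219.40 − 218.25) / 1460 = 1.15 / 1460 = 0.0007877.
Darcy flux q = K · i = 993.6 × 0.0007877 = 0.7826 m/day.
Seepage velocity v = q / n_e = 0.7826 / 0.29 = 2.699 m/day.
Travel time t = L / v = 1460 / 2.699 = 541.0 days = 1.481 years.

1.48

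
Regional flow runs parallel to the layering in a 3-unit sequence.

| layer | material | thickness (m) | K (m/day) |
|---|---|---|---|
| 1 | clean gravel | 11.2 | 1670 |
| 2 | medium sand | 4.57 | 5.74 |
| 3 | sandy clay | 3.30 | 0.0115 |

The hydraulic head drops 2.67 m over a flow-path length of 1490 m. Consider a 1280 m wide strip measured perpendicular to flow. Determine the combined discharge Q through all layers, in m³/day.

Flow is parallel to layering, so each bed carries its own Darcy discharge and the transmissivities add.
Σ(K_i·b_i) = 1670×11.2 + 5.74×4.57 + 0.0115×3.30 = 18730 m²/day.
Hydraulic gradient i = Δh / L = 2.67 / 1490 = 0.001792.
Q = Σ(K_i·b_i) · W · i = 18730 × 1280 × 0.001792 = 42961 m³/day.

43000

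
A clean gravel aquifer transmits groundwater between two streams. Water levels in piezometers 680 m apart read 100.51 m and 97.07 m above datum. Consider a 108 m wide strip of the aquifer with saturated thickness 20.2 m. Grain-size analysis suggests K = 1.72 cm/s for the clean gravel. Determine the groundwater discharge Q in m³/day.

16400

Convert K: 1.72 cm/s × 864 = 1486 m/day.
Cross-sectional area A = 108 × 20.2 = 2182 m².
Hydraulic gradient i = (100.51 − 97.07) / 680 = 3.44 / 680 = 0.005059.
Darcy's law: Q = K · A · i = 1486 × 2182 × 0.005059 = 16401 m³/day.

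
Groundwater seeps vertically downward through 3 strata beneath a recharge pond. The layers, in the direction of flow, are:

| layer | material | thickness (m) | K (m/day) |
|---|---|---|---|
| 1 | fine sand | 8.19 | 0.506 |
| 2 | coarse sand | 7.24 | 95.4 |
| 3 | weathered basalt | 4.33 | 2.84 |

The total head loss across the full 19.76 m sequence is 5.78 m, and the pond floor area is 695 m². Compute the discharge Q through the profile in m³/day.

226

Flow is perpendicular to layering, so the layers act in series and the equivalent K is the thickness-weighted harmonic mean.
Total thickness L = 8.19 + 7.24 + 4.33 = 19.76 m.
Σ(b_i/K_i) = 8.19/0.506 + 7.24/95.4 + 4.33/2.84 = 17.79 d.
K_eq = L / Σ(b_i/K_i) = 19.76 / 17.79 = 1.111 m/day.
Q = K_eq · A · (Δh/L) = 1.111 × 695 × (5.78/19.76) = 225.9 m³/day.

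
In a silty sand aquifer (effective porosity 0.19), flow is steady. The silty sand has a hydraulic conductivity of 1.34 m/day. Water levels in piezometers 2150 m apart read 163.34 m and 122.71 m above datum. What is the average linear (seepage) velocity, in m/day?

Hydraulic gradient i = (163.34 − 122.71) / 2150 = 40.63 / 2150 = 0.01890.
Darcy flux q = K · i = 1.340 × 0.01890 = 0.02532 m/day.
Seepage velocity v = q / n_e = 0.02532 / 0.19 = 0.1333 m/day.

0.133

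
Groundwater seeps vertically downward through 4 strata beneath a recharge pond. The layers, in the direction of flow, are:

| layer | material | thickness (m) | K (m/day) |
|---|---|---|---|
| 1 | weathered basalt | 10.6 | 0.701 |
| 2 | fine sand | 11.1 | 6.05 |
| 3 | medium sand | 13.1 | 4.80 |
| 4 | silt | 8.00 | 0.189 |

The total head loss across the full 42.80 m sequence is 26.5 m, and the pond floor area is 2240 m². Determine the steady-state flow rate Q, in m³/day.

957

Flow is perpendicular to layering, so the layers act in series and the equivalent K is the thickness-weighted harmonic mean.
Total thickness L = 10.6 + 11.1 + 13.1 + 8.00 = 42.80 m.
Σ(b_i/K_i) = 10.6/0.701 + 11.1/6.05 + 13.1/4.80 + 8.00/0.189 = 62.01 d.
K_eq = L / Σ(b_i/K_i) = 42.80 / 62.01 = 0.6902 m/day.
Q = K_eq · A · (Δh/L) = 0.6902 × 2240 × (26.5/42.80) = 957.2 m³/day.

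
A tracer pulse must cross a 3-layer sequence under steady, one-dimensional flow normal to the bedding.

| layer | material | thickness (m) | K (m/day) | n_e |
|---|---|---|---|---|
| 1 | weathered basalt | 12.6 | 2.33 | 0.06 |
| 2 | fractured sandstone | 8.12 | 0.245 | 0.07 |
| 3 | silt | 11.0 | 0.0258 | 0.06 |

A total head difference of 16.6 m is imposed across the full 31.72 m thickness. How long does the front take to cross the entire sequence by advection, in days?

With flow normal to the layers, continuity requires the same specific discharge q through every layer.
Σ(b_i/K_i) = 12.6/2.33 + 8.12/0.245 + 11.0/0.0258 = 464.9 d.
q = Δh / Σ(b_i/K_i) = 16.6 / 464.9 = 0.03571 m/day.
In each layer the seepage velocity is v_i = q/n_i, so the layer transit time is t_i = b_i·n_i / q:
  layer 1 (weathered basalt): t_1 = 12.6 × 0.06 / 0.03571 = 21.17 d
  layer 2 (fractured sandstone): t_2 = 8.12 × 0.07 / 0.03571 = 15.92 d
  layer 3 (silt): t_3 = 11.0 × 0.06 / 0.03571 = 18.48 d
Total t = Σ t_i = 55.58 days.

55.6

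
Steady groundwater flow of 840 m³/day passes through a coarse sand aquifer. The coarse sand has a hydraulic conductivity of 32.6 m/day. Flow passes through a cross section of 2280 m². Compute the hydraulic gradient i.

From Q = K·A·i, i = Q / (K·A) = 840 / (32.60 × 2280) = 0.01130.

0.0113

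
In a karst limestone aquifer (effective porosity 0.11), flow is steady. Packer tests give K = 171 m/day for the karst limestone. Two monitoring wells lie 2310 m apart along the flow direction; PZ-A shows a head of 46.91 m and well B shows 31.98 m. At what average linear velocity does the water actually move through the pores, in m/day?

10.0

Hydraulic gradient i = (46.91 − 31.98) / 2310 = 14.93 / 2310 = 0.006463.
Darcy flux q = K · i = 171.0 × 0.006463 = 1.105 m/day.
Seepage velocity v = q / n_e = 1.105 / 0.11 = 10.05 m/day.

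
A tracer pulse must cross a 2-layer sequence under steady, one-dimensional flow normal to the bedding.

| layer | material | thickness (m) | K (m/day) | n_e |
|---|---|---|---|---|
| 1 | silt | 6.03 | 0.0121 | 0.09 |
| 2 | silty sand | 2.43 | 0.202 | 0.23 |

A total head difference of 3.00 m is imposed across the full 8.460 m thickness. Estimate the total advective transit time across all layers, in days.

With flow normal to the layers, continuity requires the same specific discharge q through every layer.
Σ(b_i/K_i) = 6.03/0.0121 + 2.43/0.202 = 510.4 d.
q = Δh / Σ(b_i/K_i) = 3.00 / 510.4 = 0.005878 m/day.
In each layer the seepage velocity is v_i = q/n_i, so the layer transit time is t_i = b_i·n_i / q:
  layer 1 (silt): t_1 = 6.03 × 0.09 / 0.005878 = 92.33 d
  layer 2 (silty sand): t_2 = 2.43 × 0.23 / 0.005878 = 95.08 d
Total t = Σ t_i = 187.4 days.

187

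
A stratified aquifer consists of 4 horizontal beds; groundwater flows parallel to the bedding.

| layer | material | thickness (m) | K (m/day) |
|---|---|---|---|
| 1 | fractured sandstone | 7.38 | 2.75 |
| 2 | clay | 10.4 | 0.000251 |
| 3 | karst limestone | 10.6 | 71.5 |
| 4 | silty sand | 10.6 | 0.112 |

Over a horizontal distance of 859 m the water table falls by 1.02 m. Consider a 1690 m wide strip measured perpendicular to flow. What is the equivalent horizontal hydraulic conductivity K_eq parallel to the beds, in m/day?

20.0

Flow is parallel to layering, so each bed carries its own Darcy discharge and the transmissivities add.
Σ(K_i·b_i) = 2.75×7.38 + 0.000251×10.4 + 71.5×10.6 + 0.112×10.6 = 779.4 m²/day.
Total thickness b = 38.98 m, so K_eq = Σ(K_i·b_i)/b = 19.99 m/day.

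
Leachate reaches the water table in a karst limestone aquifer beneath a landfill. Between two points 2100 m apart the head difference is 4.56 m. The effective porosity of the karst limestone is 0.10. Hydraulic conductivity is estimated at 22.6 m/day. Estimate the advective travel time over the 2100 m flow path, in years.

11.7

Hydraulic gradient i = Δh / L = 4.56 / 2100 = 0.002171.
Darcy flux q = K · i = 22.60 × 0.002171 = 0.04907 m/day.
Seepage velocity v = q / n_e = 0.04907 / 0.10 = 0.4907 m/day.
Travel time t = L / v = 2100 / 0.4907 = 4279 days = 11.72 years.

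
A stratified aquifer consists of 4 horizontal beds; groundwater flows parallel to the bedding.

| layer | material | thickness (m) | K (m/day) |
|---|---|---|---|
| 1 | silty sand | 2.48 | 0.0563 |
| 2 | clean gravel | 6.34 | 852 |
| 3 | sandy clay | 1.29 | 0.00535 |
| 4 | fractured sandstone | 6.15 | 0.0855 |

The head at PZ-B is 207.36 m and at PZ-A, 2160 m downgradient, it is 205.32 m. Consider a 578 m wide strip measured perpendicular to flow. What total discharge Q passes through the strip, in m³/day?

2950

Flow is parallel to layering, so each bed carries its own Darcy discharge and the transmissivities add.
Σ(K_i·b_i) = 0.0563×2.48 + 852×6.34 + 0.00535×1.29 + 0.0855×6.15 = 5402 m²/day.
Hydraulic gradient i = (207.36 − 205.32) / 2160 = 2.04 / 2160 = 0.0009444.
Q = Σ(K_i·b_i) · W · i = 5402 × 578 × 0.0009444 = 2949 m³/day.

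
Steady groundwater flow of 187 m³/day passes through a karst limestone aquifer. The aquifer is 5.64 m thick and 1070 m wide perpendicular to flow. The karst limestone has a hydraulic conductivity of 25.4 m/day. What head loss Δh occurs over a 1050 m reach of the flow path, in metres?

Cross-sectional area A = 1070 × 5.64 = 6035 m².
From Q = K·A·i, i = Q / (K·A) = 187 / (25.40 × 6035) = 0.001220.
Head loss Δh = i · L = 0.001220 × 1050 = 1.281 m.

1.28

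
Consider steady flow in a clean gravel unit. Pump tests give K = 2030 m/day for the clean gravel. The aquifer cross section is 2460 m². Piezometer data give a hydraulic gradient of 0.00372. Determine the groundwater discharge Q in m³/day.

18600

Hydraulic gradient i = 0.00372.
Darcy's law: Q = K · A · i = 2030 × 2460 × 0.003720 = 18577 m³/day.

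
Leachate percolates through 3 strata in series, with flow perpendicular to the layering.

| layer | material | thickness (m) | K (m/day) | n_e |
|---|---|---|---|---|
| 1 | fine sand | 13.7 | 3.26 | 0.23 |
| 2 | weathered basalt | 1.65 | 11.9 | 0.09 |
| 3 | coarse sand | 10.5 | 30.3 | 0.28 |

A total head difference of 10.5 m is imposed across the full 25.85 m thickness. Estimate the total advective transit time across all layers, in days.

2.79

With flow normal to the layers, continuity requires the same specific discharge q through every layer.
Σ(b_i/K_i) = 13.7/3.26 + 1.65/11.9 + 10.5/30.3 = 4.688 d.
q = Δh / Σ(b_i/K_i) = 10.5 / 4.688 = 2.240 m/day.
In each layer the seepage velocity is v_i = q/n_i, so the layer transit time is t_i = b_i·n_i / q:
  layer 1 (fine sand): t_1 = 13.7 × 0.23 / 2.240 = 1.407 d
  layer 2 (weathered basalt): t_2 = 1.65 × 0.09 / 2.240 = 0.06630 d
  layer 3 (coarse sand): t_3 = 10.5 × 0.28 / 2.240 = 1.313 d
Total t = Σ t_i = 2.786 days.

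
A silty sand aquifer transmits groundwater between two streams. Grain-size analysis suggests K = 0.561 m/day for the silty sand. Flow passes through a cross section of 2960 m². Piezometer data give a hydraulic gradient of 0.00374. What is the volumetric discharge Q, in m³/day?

Hydraulic gradient i = 0.00374.
Darcy's law: Q = K · A · i = 0.5610 × 2960 × 0.003740 = 6.210 m³/day.

6.21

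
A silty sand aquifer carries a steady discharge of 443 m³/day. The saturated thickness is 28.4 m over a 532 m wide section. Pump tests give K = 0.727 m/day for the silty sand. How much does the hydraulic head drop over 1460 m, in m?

Cross-sectional area A = 532 × 28.4 = 15109 m².
From Q = K·A·i, i = Q / (K·A) = 443 / (0.7270 × 15109) = 0.04033.
Head loss Δh = i · L = 0.04033 × 1460 = 58.88 m.

58.9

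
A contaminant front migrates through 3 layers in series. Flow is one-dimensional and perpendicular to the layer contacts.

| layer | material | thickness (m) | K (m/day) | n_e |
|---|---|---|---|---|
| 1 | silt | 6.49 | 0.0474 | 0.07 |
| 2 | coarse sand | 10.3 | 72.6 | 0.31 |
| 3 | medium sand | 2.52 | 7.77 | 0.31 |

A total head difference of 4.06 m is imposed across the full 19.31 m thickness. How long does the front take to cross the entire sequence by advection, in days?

With flow normal to the layers, continuity requires the same specific discharge q through every layer.
Σ(b_i/K_i) = 6.49/0.0474 + 10.3/72.6 + 2.52/7.77 = 137.4 d.
q = Δh / Σ(b_i/K_i) = 4.06 / 137.4 = 0.02955 m/day.
In each layer the seepage velocity is v_i = q/n_i, so the layer transit time is t_i = b_i·n_i / q:
  layer 1 (silt): t_1 = 6.49 × 0.07 / 0.02955 = 15.37 d
  layer 2 (coarse sand): t_2 = 10.3 × 0.31 / 0.02955 = 108.0 d
  layer 3 (medium sand): t_3 = 2.52 × 0.31 / 0.02955 = 26.43 d
Total t = Σ t_i = 149.9 days.

150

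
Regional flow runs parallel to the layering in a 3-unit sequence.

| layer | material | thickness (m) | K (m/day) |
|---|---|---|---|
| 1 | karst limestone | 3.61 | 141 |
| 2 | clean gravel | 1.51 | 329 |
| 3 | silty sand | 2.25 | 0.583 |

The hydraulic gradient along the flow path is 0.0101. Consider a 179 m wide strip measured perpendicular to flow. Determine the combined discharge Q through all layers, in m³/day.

Flow is parallel to layering, so each bed carries its own Darcy discharge and the transmissivities add.
Σ(K_i·b_i) = 141×3.61 + 329×1.51 + 0.583×2.25 = 1007 m²/day.
Hydraulic gradient i = 0.0101.
Q = Σ(K_i·b_i) · W · i = 1007 × 179 × 0.01010 = 1821 m³/day.

1820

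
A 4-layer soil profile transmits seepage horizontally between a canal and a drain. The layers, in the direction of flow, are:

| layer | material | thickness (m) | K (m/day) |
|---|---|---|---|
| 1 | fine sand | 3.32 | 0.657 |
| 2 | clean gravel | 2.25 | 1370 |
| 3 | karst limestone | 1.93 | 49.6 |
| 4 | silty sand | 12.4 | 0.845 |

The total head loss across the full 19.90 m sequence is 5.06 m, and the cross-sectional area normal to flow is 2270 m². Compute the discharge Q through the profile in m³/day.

581

Flow is perpendicular to layering, so the layers act in series and the equivalent K is the thickness-weighted harmonic mean.
Total thickness L = 3.32 + 2.25 + 1.93 + 12.4 = 19.90 m.
Σ(b_i/K_i) = 3.32/0.657 + 2.25/1370 + 1.93/49.6 + 12.4/0.845 = 19.77 d.
K_eq = L / Σ(b_i/K_i) = 19.90 / 19.77 = 1.007 m/day.
Q = K_eq · A · (Δh/L) = 1.007 × 2270 × (5.06/19.90) = 581.0 m³/day.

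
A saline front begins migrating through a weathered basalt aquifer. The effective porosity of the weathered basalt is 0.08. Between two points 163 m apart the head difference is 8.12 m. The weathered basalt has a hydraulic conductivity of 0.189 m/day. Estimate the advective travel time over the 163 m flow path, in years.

3.79

Hydraulic gradient i = Δh / L = 8.12 / 163 = 0.04982.
Darcy flux q = K · i = 0.1890 × 0.04982 = 0.009415 m/day.
Seepage velocity v = q / n_e = 0.009415 / 0.08 = 0.1177 m/day.
Travel time t = L / v = 163 / 0.1177 = 1385 days = 3.792 years.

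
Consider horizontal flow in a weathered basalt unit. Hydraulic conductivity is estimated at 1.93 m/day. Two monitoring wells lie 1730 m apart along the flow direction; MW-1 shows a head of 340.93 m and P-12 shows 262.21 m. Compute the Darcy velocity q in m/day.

0.0878

Hydraulic gradient i = (340.93 − 262.21) / 1730 = 78.72 / 1730 = 0.04550.
Specific discharge q = K · i = 1.930 × 0.04550 = 0.08782 m/day.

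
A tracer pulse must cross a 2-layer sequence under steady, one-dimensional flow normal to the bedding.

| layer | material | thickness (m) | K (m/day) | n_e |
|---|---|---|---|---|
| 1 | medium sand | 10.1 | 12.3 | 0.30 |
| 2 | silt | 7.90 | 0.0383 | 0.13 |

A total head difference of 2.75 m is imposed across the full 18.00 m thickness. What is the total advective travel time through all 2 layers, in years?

0.836

With flow normal to the layers, continuity requires the same specific discharge q through every layer.
Σ(b_i/K_i) = 10.1/12.3 + 7.90/0.0383 = 207.1 d.
q = Δh / Σ(b_i/K_i) = 2.75 / 207.1 = 0.01328 m/day.
In each layer the seepage velocity is v_i = q/n_i, so the layer transit time is t_i = b_i·n_i / q:
  layer 1 (medium sand): t_1 = 10.1 × 0.30 / 0.01328 = 228.2 d
  layer 2 (silt): t_2 = 7.90 × 0.13 / 0.01328 = 77.34 d
Total t = Σ t_i = 305.5 days = 0.8364 years.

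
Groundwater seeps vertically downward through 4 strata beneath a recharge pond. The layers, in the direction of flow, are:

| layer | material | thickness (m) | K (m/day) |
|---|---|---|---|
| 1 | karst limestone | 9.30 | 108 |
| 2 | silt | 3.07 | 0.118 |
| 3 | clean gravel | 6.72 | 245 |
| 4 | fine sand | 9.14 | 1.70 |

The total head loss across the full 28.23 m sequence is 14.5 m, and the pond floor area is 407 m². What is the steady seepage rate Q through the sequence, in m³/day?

187

Flow is perpendicular to layering, so the layers act in series and the equivalent K is the thickness-weighted harmonic mean.
Total thickness L = 9.30 + 3.07 + 6.72 + 9.14 = 28.23 m.
Σ(b_i/K_i) = 9.30/108 + 3.07/0.118 + 6.72/245 + 9.14/1.70 = 31.51 d.
K_eq = L / Σ(b_i/K_i) = 28.23 / 31.51 = 0.8960 m/day.
Q = K_eq · A · (Δh/L) = 0.8960 × 407 × (14.5/28.23) = 187.3 m³/day.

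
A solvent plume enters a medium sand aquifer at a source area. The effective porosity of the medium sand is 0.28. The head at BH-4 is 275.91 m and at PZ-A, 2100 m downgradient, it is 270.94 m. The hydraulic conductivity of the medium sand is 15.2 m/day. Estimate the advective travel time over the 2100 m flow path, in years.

Hydraulic gradient i = (275.91 − 270.94) / 2100 = 4.97 / 2100 = 0.002367.
Darcy flux q = K · i = 15.20 × 0.002367 = 0.03597 m/day.
Seepage velocity v = q / n_e = 0.03597 / 0.28 = 0.1285 m/day.
Travel time t = L / v = 2100 / 0.1285 = 16345 days = 44.75 years.

44.8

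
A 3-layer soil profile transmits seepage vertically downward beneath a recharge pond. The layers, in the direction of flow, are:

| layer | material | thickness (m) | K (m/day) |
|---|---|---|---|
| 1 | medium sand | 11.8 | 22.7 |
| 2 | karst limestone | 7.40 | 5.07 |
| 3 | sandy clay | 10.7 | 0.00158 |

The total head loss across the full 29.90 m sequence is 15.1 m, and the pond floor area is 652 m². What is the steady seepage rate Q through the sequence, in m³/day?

Flow is perpendicular to layering, so the layers act in series and the equivalent K is the thickness-weighted harmonic mean.
Total thickness L = 11.8 + 7.40 + 10.7 = 29.90 m.
Σ(b_i/K_i) = 11.8/22.7 + 7.40/5.07 + 10.7/0.00158 = 6774 d.
K_eq = L / Σ(b_i/K_i) = 29.90 / 6774 = 0.004414 m/day.
Q = K_eq · A · (Δh/L) = 0.004414 × 652 × (15.1/29.90) = 1.453 m³/day.

1.45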